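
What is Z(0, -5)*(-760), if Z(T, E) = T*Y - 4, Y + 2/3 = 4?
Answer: 3040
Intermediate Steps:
Y = 10/3 (Y = -⅔ + 4 = 10/3 ≈ 3.3333)
Z(T, E) = -4 + 10*T/3 (Z(T, E) = T*(10/3) - 4 = 10*T/3 - 4 = -4 + 10*T/3)
Z(0, -5)*(-760) = (-4 + (10/3)*0)*(-760) = (-4 + 0)*(-760) = -4*(-760) = 3040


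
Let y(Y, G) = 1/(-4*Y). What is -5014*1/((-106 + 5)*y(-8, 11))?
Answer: 160448/101 ≈ 1588.6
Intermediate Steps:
y(Y, G) = -1/(4*Y)
-5014*1/((-106 + 5)*y(-8, 11)) = -5014*32/(-106 + 5) = -5014/(-¼*(-⅛)*(-101)) = -5014/((1/32)*(-101)) = -5014/(-101/32) = -5014*(-32/101) = 160448/101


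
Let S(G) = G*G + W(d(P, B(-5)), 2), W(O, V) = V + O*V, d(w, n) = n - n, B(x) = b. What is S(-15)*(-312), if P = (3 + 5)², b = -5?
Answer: -70824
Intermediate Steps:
P = 64 (P = 8² = 64)
B(x) = -5
d(w, n) = 0
S(G) = 2 + G² (S(G) = G*G + 2*(1 + 0) = G² + 2*1 = G² + 2 = 2 + G²)
S(-15)*(-312) = (2 + (-15)²)*(-312) = (2 + 225)*(-312) = 227*(-312) = -70824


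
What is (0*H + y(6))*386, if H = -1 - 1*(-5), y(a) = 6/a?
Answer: 386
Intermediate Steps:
H = 4 (H = -1 + 5 = 4)
(0*H + y(6))*386 = (0*4 + 6/6)*386 = (0 + 6*(⅙))*386 = (0 + 1)*386 = 1*386 = 386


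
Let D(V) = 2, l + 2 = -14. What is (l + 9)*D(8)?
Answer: -14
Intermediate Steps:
l = -16 (l = -2 - 14 = -16)
(l + 9)*D(8) = (-16 + 9)*2 = -7*2 = -14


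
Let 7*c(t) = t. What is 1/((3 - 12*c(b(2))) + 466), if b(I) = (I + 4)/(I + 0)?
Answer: 7/3247 ≈ 0.0021558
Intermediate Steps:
b(I) = (4 + I)/I
c(t) = t/7
1/((3 - 12*c(b(2))) + 466) = 1/((3 - 12*(4 + 2)/2/7) + 466) = 1/((3 - 12*(½)*6/7) + 466) = 1/((3 - 12*3/7) + 466) = 1/((3 - 36/7) + 466) = 1/(-15/7 + 466) = 1/(3247/7) = 7/3247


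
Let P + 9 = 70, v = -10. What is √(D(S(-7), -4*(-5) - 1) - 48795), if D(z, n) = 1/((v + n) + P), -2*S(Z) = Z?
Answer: I*√239095430/70 ≈ 220.9*I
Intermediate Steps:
S(Z) = -Z/2
P = 61 (P = -9 + 70 = 61)
D(z, n) = 1/(51 + n) (D(z, n) = 1/((-10 + n) + 61) = 1/(51 + n))
√(D(S(-7), -4*(-5) - 1) - 48795) = √(1/(51 + (-4*(-5) - 1)) - 48795) = √(1/(51 + (20 - 1)) - 48795) = √(1/(51 + 19) - 48795) = √(1/70 - 48795) = √(-3415649/70) = I*√239095430/70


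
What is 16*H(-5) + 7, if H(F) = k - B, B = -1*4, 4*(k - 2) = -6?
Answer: 79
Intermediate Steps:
k = ½ (k = 2 + (¼)*(-6) = 2 - 3/2 = ½ ≈ 0.50000)
B = -4
H(F) = 9/2 (H(F) = ½ - 1*(-4) = ½ + 4 = 9/2)
16*H(-5) + 7 = 16*(9/2) + 7 = 72 + 7 = 79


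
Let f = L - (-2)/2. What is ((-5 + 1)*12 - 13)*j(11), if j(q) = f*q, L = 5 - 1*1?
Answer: -3355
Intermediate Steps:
L = 4 (L = 5 - 1 = 4)
f = 5 (f = 4 - (-2)/2 = 4 - 2*(-½) = 4 + 1 = 5)
j(q) = 5*q
((-5 + 1)*12 - 13)*j(11) = ((-5 + 1)*12 - 13)*(5*11) = (-4*12 - 13)*55 = (-48 - 13)*55 = -61*55 = -3355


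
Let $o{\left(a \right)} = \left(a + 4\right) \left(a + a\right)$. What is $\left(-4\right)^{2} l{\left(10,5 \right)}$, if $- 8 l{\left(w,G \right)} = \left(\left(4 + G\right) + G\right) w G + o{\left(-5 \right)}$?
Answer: $-1420$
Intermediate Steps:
$o{\left(a \right)} = 2 a \left(4 + a\right)$ ($o{\left(a \right)} = \left(4 + a\right) 2 a = 2 a \left(4 + a\right)$)
$l{\left(w,G \right)} = - \frac{5}{4} - \frac{G w \left(4 + 2 G\right)}{8}$ ($l{\left(w,G \right)} = - \frac{\left(\left(4 + G\right) + G\right) w G + 2 \left(-5\right) \left(4 - 5\right)}{8} = - \frac{\left(4 + 2 G\right) w G + 2 \left(-5\right) \left(-1\right)}{8} = - \frac{w \left(4 + 2 G\right) G + 10}{8} = - \frac{G w \left(4 + 2 G\right) + 10}{8} = - \frac{10 + G w \left(4 + 2 G\right)}{8} = - \frac{5}{4} - \frac{G w \left(4 + 2 G\right)}{8}$)
$\left(-4\right)^{2} l{\left(10,5 \right)} = \left(-4\right)^{2} \left(- \frac{5}{4} - \frac{5}{2} \cdot 10 - \frac{5 \cdot 5^{2}}{2}\right) = 16 \left(- \frac{5}{4} - 25 - \frac{5}{2} \cdot 25\right) = 16 \left(- \frac{5}{4} - 25 - \frac{125}{2}\right) = 16 \left(- \frac{355}{4}\right) = -1420$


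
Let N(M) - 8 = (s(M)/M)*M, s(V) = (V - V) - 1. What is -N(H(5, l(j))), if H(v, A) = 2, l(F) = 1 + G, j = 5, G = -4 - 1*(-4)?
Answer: -7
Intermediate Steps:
G = 0 (G = -4 + 4 = 0)
l(F) = 1 (l(F) = 1 + 0 = 1)
s(V) = -1 (s(V) = 0 - 1 = -1)
N(M) = 7 (N(M) = 8 + (-1/M)*M = 8 - 1 = 7)
-N(H(5, l(j))) = -1*7 = -7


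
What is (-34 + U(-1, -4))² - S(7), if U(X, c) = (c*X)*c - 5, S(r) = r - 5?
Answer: 3023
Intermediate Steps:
S(r) = -5 + r
U(X, c) = -5 + X*c² (U(X, c) = (X*c)*c - 5 = X*c² - 5 = -5 + X*c²)
(-34 + U(-1, -4))² - S(7) = (-34 + (-5 - 1*(-4)²))² - (-5 + 7) = (-34 + (-5 - 1*16))² - 1*2 = (-34 + (-5 - 16))² - 2 = (-34 - 21)² - 2 = (-55)² - 2 = 3025 - 2 = 3023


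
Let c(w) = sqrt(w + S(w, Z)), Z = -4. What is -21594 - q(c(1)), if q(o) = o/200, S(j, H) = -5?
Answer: -21594 - I/100 ≈ -21594.0 - 0.01*I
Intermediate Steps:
c(w) = sqrt(-5 + w) (c(w) = sqrt(w - 5) = sqrt(-5 + w))
q(o) = o/200 (q(o) = o*(1/200) = o/200)
-21594 - q(c(1)) = -21594 - sqrt(-5 + 1)/200 = -21594 - sqrt(-4)/200 = -21594 - 2*I/200 = -21594 - I/100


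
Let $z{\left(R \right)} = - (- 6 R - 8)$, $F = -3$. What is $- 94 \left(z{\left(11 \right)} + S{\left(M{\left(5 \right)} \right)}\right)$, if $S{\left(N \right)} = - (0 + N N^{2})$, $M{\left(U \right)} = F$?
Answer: $-9494$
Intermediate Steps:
$M{\left(U \right)} = -3$
$z{\left(R \right)} = 8 + 6 R$ ($z{\left(R \right)} = - (-8 - 6 R) = 8 + 6 R$)
$S{\left(N \right)} = - N^{3}$ ($S{\left(N \right)} = - (0 + N^{3}) = - N^{3}$)
$- 94 \left(z{\left(11 \right)} + S{\left(M{\left(5 \right)} \right)}\right) = - 94 \left(\left(8 + 6 \cdot 11\right) - \left(-3\right)^{3}\right) = - 94 \left(\left(8 + 66\right) - -27\right) = - 94 \left(74 + 27\right) = \left(-94\right) 101 = -9494$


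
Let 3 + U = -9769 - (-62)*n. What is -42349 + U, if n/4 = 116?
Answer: -23353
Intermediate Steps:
n = 464 (n = 4*116 = 464)
U = 18996 (U = -3 + (-9769 - (-62)*464) = -3 + (-9769 - 1*(-28768)) = -3 + (-9769 + 28768) = -3 + 18999 = 18996)
-42349 + U = -42349 + 18996 = -23353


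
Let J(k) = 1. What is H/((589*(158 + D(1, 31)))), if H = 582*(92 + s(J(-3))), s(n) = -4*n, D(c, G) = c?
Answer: 17072/31217 ≈ 0.54688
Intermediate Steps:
H = 51216 (H = 582*(92 - 4*1) = 582*(92 - 4) = 582*88 = 51216)
H/((589*(158 + D(1, 31)))) = 51216/((589*(158 + 1))) = 51216/((589*159)) = 51216/93651 = 51216*(1/93651) = 17072/31217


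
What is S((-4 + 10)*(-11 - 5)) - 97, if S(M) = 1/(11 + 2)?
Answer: -1260/13 ≈ -96.923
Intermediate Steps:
S(M) = 1/13
S((-4 + 10)*(-11 - 5)) - 97 = 1/13 - 97 = -1260/13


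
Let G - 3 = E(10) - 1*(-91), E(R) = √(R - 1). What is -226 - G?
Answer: -323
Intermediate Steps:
E(R) = √(-1 + R)
G = 97 (G = 3 + (√(-1 + 10) - 1*(-91)) = 3 + (√9 + 91) = 3 + (3 + 91) = 3 + 94 = 97)
-226 - G = -226 - 1*97 = -226 - 97 = -323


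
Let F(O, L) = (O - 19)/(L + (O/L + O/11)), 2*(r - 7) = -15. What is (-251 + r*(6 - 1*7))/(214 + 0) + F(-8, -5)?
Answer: 521853/97156 ≈ 5.3713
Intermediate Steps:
r = -1/2 (r = 7 + (1/2)*(-15) = 7 - 15/2 = -1/2 ≈ -0.50000)
F(O, L) = (-19 + O)/(L + O/11 + O/L) (F(O, L) = (-19 + O)/(L + (O/L + O*(1/11))) = (-19 + O)/(L + (O/L + O/11)) = (-19 + O)/(L + (O/11 + O/L)) = (-19 + O)/(L + O/11 + O/L))
(-251 + r*(6 - 1*7))/(214 + 0) + F(-8, -5) = (-251 - (6 - 1*7)/2)/(214 + 0) + 11*(-5)*(-19 - 8)/(11*(-8) + 11*(-5)**2 - 5*(-8)) = (-251 - (6 - 7)/2)/214 + 11*(-5)*(-27)/(-88 + 11*25 + 40) = (-251 - 1/2*(-1))*(1/214) + 11*(-5)*(-27)/(-88 + 275 + 40) = (-251 + 1/2)*(1/214) + 11*(-5)*(-27)/227 = -501/2*1/214 + 11*(-5)*(1/227)*(-27) = -501/428 + 1485/227 = 521853/97156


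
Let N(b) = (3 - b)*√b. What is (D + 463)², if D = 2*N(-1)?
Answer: 214305 + 7408*I ≈ 2.1431e+5 + 7408.0*I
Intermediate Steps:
N(b) = √b*(3 - b)
D = 8*I (D = 2*(√(-1)*(3 - 1*(-1))) = 2*(I*(3 + 1)) = 2*(I*4) = 2*(4*I) = 8*I ≈ 8.0*I)
(D + 463)² = (8*I + 463)² = (463 + 8*I)²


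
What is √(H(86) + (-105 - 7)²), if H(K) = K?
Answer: √12630 ≈ 112.38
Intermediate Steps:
√(H(86) + (-105 - 7)²) = √(86 + (-105 - 7)²) = √(86 + (-112)²) = √(86 + 12544) = √12630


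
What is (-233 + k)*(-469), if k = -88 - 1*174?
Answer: 232155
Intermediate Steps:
k = -262 (k = -88 - 174 = -262)
(-233 + k)*(-469) = (-233 - 262)*(-469) = -495*(-469) = 232155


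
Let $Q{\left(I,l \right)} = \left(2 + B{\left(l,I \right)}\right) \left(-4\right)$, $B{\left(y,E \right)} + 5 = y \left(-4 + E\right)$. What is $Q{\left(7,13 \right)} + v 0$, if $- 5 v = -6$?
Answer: $-144$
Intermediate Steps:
$v = \frac{6}{5}$ ($v = \left(- \frac{1}{5}\right) \left(-6\right) = \frac{6}{5} \approx 1.2$)
$B{\left(y,E \right)} = -5 + y \left(-4 + E\right)$
$Q{\left(I,l \right)} = 12 + 16 l - 4 I l$ ($Q{\left(I,l \right)} = \left(2 - \left(5 + 4 l - I l\right)\right) \left(-4\right) = \left(-3 - 4 l + I l\right) \left(-4\right) = 12 + 16 l - 4 I l$)
$Q{\left(7,13 \right)} + v 0 = \left(12 + 16 \cdot 13 - 28 \cdot 13\right) + \frac{6}{5} \cdot 0 = \left(12 + 208 - 364\right) + 0 = -144 + 0 = -144$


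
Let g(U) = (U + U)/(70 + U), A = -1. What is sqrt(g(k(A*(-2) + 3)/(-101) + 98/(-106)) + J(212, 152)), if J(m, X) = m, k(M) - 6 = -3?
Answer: 4*sqrt(452447179494)/184801 ≈ 14.559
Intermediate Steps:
k(M) = 3 (k(M) = 6 - 3 = 3)
g(U) = 2*U/(70 + U) (g(U) = (2*U)/(70 + U) = 2*U/(70 + U))
sqrt(g(k(A*(-2) + 3)/(-101) + 98/(-106)) + J(212, 152)) = sqrt(2*(3/(-101) + 98/(-106))/(70 + (3/(-101) + 98/(-106))) + 212) = sqrt(2*(3*(-1/101) + 98*(-1/106))/(70 + (3*(-1/101) + 98*(-1/106))) + 212) = sqrt(2*(-3/101 - 49/53)/(70 + (-3/101 - 49/53)) + 212) = sqrt(2*(-5108/5353)/(70 - 5108/5353) + 212) = sqrt(2*(-5108/5353)/(369602/5353) + 212) = sqrt(2*(-5108/5353)*(5353/369602) + 212) = sqrt(-5108/184801 + 212) = sqrt(39172704/184801) = 4*sqrt(452447179494)/184801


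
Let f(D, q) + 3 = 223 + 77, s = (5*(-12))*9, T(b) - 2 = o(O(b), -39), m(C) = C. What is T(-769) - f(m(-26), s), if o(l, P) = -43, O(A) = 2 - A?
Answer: -338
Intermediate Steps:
T(b) = -41 (T(b) = 2 - 43 = -41)
s = -540 (s = -60*9 = -540)
f(D, q) = 297 (f(D, q) = -3 + (223 + 77) = -3 + 300 = 297)
T(-769) - f(m(-26), s) = -41 - 1*297 = -41 - 297 = -338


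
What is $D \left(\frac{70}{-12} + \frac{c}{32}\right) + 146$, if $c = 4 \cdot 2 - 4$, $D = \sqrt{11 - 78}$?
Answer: $146 - \frac{137 i \sqrt{67}}{24} \approx 146.0 - 46.725 i$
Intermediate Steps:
$D = i \sqrt{67}$ ($D = \sqrt{-67} = i \sqrt{67} \approx 8.1853 i$)
$c = 4$ ($c = 8 - 4 = 4$)
$D \left(\frac{70}{-12} + \frac{c}{32}\right) + 146 = i \sqrt{67} \left(\frac{70}{-12} + \frac{4}{32}\right) + 146 = i \sqrt{67} \left(70 \left(- \frac{1}{12}\right) + 4 \cdot \frac{1}{32}\right) + 146 = i \sqrt{67} \left(- \frac{35}{6} + \frac{1}{8}\right) + 146 = i \sqrt{67} \left(- \frac{137}{24}\right) + 146 = - \frac{137 i \sqrt{67}}{24} + 146 = 146 - \frac{137 i \sqrt{67}}{24}$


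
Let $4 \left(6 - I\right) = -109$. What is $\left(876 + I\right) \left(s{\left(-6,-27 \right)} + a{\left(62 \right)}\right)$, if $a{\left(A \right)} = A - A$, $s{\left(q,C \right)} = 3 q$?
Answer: $- \frac{32733}{2} \approx -16367.0$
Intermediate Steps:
$I = \frac{133}{4}$ ($I = 6 - - \frac{109}{4} = 6 + \frac{109}{4} = \frac{133}{4} \approx 33.25$)
$a{\left(A \right)} = 0$
$\left(876 + I\right) \left(s{\left(-6,-27 \right)} + a{\left(62 \right)}\right) = \left(876 + \frac{133}{4}\right) \left(3 \left(-6\right) + 0\right) = \frac{3637 \left(-18 + 0\right)}{4} = \frac{3637}{4} \left(-18\right) = - \frac{32733}{2}$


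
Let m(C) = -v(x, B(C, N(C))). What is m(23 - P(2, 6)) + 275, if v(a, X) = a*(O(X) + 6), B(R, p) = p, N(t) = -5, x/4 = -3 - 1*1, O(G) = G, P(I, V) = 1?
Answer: 291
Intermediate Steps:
x = -16 (x = 4*(-3 - 1*1) = 4*(-3 - 1) = 4*(-4) = -16)
v(a, X) = a*(6 + X) (v(a, X) = a*(X + 6) = a*(6 + X))
m(C) = 16 (m(C) = -(-16)*(6 - 5) = -(-16) = -1*(-16) = 16)
m(23 - P(2, 6)) + 275 = 16 + 275 = 291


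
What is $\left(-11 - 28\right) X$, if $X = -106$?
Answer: $4134$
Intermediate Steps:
$\left(-11 - 28\right) X = \left(-11 - 28\right) \left(-106\right) = \left(-39\right) \left(-106\right) = 4134$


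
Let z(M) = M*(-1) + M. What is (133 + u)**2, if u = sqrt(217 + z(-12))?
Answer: (133 + sqrt(217))**2 ≈ 21824.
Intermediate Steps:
z(M) = 0 (z(M) = -M + M = 0)
u = sqrt(217) (u = sqrt(217 + 0) = sqrt(217) ≈ 14.731)
(133 + u)**2 = (133 + sqrt(217))**2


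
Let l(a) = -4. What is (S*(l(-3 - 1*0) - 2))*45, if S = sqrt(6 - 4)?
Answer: -270*sqrt(2) ≈ -381.84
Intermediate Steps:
S = sqrt(2) ≈ 1.4142
(S*(l(-3 - 1*0) - 2))*45 = (sqrt(2)*(-4 - 2))*45 = (sqrt(2)*(-6))*45 = -6*sqrt(2)*45 = -270*sqrt(2)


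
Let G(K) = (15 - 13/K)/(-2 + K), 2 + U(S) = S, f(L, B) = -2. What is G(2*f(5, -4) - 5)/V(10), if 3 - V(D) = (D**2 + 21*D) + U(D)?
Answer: 148/31185 ≈ 0.0047459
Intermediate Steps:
U(S) = -2 + S
V(D) = 5 - D**2 - 22*D (V(D) = 3 - ((D**2 + 21*D) + (-2 + D)) = 3 - (-2 + D**2 + 22*D) = 3 + (2 - D**2 - 22*D) = 5 - D**2 - 22*D)
G(K) = (15 - 13/K)/(-2 + K)
G(2*f(5, -4) - 5)/V(10) = ((-13 + 15*(2*(-2) - 5))/((2*(-2) - 5)*(-2 + (2*(-2) - 5))))/(5 - 1*10**2 - 22*10) = ((-13 + 15*(-4 - 5))/((-4 - 5)*(-2 + (-4 - 5))))/(5 - 1*100 - 220) = ((-13 + 15*(-9))/((-9)*(-2 - 9)))/(5 - 100 - 220) = -1/9*(-13 - 135)/(-11)/(-315) = -1/9*(-1/11)*(-148)*(-1/315) = -148/99*(-1/315) = 148/31185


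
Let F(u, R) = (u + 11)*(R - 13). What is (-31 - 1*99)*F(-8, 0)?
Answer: 5070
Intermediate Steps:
F(u, R) = (-13 + R)*(11 + u) (F(u, R) = (11 + u)*(-13 + R) = (-13 + R)*(11 + u))
(-31 - 1*99)*F(-8, 0) = (-31 - 1*99)*(-143 - 13*(-8) + 11*0 + 0*(-8)) = (-31 - 99)*(-143 + 104 + 0 + 0) = -130*(-39) = 5070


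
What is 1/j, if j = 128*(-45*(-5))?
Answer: 1/28800 ≈ 3.4722e-5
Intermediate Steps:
j = 28800 (j = 128*225 = 28800)
1/j = 1/28800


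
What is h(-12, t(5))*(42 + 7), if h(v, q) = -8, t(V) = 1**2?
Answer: -392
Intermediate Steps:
t(V) = 1
h(-12, t(5))*(42 + 7) = -8*(42 + 7) = -8*49 = -392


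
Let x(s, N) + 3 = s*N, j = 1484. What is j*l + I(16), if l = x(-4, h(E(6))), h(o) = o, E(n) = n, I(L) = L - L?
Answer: -40068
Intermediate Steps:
I(L) = 0
x(s, N) = -3 + N*s (x(s, N) = -3 + s*N = -3 + N*s)
l = -27 (l = -3 + 6*(-4) = -3 - 24 = -27)
j*l + I(16) = 1484*(-27) + 0 = -40068 + 0 = -40068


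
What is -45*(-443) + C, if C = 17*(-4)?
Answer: 19867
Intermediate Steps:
C = -68
-45*(-443) + C = -45*(-443) - 68 = 19935 - 68 = 19867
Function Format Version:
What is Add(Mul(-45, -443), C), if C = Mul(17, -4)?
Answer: 19867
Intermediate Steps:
C = -68
Add(Mul(-45, -443), C) = Add(Mul(-45, -443), -68) = Add(19935, -68) = 19867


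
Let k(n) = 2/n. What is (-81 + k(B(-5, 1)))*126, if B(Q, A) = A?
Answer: -9954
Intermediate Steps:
(-81 + k(B(-5, 1)))*126 = (-81 + 2/1)*126 = (-81 + 2*1)*126 = (-81 + 2)*126 = -79*126 = -9954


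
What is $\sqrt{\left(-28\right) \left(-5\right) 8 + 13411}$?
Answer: $\sqrt{14531} \approx 120.54$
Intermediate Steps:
$\sqrt{\left(-28\right) \left(-5\right) 8 + 13411} = \sqrt{140 \cdot 8 + 13411} = \sqrt{1120 + 13411} = \sqrt{14531}$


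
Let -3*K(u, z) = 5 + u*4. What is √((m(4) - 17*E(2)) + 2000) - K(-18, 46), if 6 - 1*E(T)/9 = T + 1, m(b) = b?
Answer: -67/3 + √1545 ≈ 16.973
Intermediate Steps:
K(u, z) = -5/3 - 4*u/3 (K(u, z) = -(5 + u*4)/3 = -(5 + 4*u)/3 = -5/3 - 4*u/3)
E(T) = 45 - 9*T (E(T) = 54 - 9*(T + 1) = 54 - 9*(1 + T) = 54 + (-9 - 9*T) = 45 - 9*T)
√((m(4) - 17*E(2)) + 2000) - K(-18, 46) = √((4 - 17*(45 - 9*2)) + 2000) - (-5/3 - 4/3*(-18)) = √((4 - 17*(45 - 18)) + 2000) - (-5/3 + 24) = √((4 - 17*27) + 2000) - 1*67/3 = √((4 - 459) + 2000) - 67/3 = √(-455 + 2000) - 67/3 = √1545 - 67/3 = -67/3 + √1545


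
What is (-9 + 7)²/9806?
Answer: 2/4903 ≈ 0.00040791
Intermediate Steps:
(-9 + 7)²/9806 = (-2)²*(1/9806) = 4*(1/9806) = 2/4903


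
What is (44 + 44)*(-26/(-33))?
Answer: 208/3 ≈ 69.333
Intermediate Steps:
(44 + 44)*(-26/(-33)) = 88*(-26*(-1/33)) = 88*(26/33) = 208/3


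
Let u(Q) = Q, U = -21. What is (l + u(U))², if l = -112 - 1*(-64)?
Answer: 4761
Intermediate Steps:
l = -48 (l = -112 + 64 = -48)
(l + u(U))² = (-48 - 21)² = (-69)² = 4761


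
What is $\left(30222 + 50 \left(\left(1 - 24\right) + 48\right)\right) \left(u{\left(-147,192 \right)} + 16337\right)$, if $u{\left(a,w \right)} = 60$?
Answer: $516046384$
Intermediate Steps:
$\left(30222 + 50 \left(\left(1 - 24\right) + 48\right)\right) \left(u{\left(-147,192 \right)} + 16337\right) = \left(30222 + 50 \left(\left(1 - 24\right) + 48\right)\right) \left(60 + 16337\right) = \left(30222 + 50 \left(\left(1 - 24\right) + 48\right)\right) 16397 = \left(30222 + 50 \left(-23 + 48\right)\right) 16397 = \left(30222 + 50 \cdot 25\right) 16397 = \left(30222 + 1250\right) 16397 = 31472 \cdot 16397 = 516046384$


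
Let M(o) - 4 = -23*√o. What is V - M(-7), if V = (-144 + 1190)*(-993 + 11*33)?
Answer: -658984 + 23*I*√7 ≈ -6.5898e+5 + 60.852*I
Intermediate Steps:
V = -658980 (V = 1046*(-993 + 363) = 1046*(-630) = -658980)
M(o) = 4 - 23*√o
V - M(-7) = -658980 - (4 - 23*I*√7) = -658980 + (-4 + 23*I*√7) = -658984 + 23*I*√7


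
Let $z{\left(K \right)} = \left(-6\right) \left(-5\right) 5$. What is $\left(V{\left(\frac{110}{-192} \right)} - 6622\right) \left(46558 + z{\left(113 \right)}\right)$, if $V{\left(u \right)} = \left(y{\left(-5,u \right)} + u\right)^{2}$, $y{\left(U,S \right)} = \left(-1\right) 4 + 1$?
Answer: $- \frac{711254278931}{2304} \approx -3.087 \cdot 10^{8}$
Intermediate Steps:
$y{\left(U,S \right)} = -3$ ($y{\left(U,S \right)} = -4 + 1 = -3$)
$V{\left(u \right)} = \left(-3 + u\right)^{2}$
$z{\left(K \right)} = 150$ ($z{\left(K \right)} = 30 \cdot 5 = 150$)
$\left(V{\left(\frac{110}{-192} \right)} - 6622\right) \left(46558 + z{\left(113 \right)}\right) = \left(\left(-3 + \frac{110}{-192}\right)^{2} - 6622\right) \left(46558 + 150\right) = \left(\left(-3 + 110 \left(- \frac{1}{192}\right)\right)^{2} - 6622\right) 46708 = \left(\left(-3 - \frac{55}{96}\right)^{2} - 6622\right) 46708 = \left(\left(- \frac{343}{96}\right)^{2} - 6622\right) 46708 = \left(\frac{117649}{9216} - 6622\right) 46708 = \left(- \frac{60910703}{9216}\right) 46708 = - \frac{711254278931}{2304}$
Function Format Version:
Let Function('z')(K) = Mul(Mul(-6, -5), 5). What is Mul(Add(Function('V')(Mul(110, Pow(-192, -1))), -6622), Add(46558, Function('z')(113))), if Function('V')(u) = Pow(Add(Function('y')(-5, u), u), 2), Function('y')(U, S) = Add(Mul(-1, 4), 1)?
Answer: Rational(-711254278931, 2304) ≈ -3.0870e+8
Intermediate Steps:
Function('y')(U, S) = -3 (Function('y')(U, S) = Add(-4, 1) = -3)
Function('V')(u) = Pow(Add(-3, u), 2)
Function('z')(K) = 150 (Function('z')(K) = Mul(30, 5) = 150)
Mul(Add(Function('V')(Mul(110, Pow(-192, -1))), -6622), Add(46558, Function('z')(113))) = Mul(Add(Pow(Add(-3, Mul(110, Pow(-192, -1))), 2), -6622), Add(46558, 150)) = Mul(Add(Pow(Add(-3, Mul(110, Rational(-1, 192))), 2), -6622), 46708) = Mul(Add(Pow(Add(-3, Rational(-55, 96)), 2), -6622), 46708) = Mul(Add(Pow(Rational(-343, 96), 2), -6622), 46708) = Mul(Add(Rational(117649, 9216), -6622), 46708) = Mul(Rational(-60910703, 9216), 46708) = Rational(-711254278931, 2304)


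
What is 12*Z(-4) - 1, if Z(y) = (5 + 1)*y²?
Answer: 1151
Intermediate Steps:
Z(y) = 6*y²
12*Z(-4) - 1 = 12*(6*(-4)²) - 1 = 12*(6*16) - 1 = 12*96 - 1 = 1152 - 1 = 1151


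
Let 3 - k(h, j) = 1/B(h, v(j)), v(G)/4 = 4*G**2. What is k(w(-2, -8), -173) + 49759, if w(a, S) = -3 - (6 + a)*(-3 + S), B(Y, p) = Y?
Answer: 2040241/41 ≈ 49762.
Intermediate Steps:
v(G) = 16*G**2 (v(G) = 4*(4*G**2) = 16*G**2)
w(a, S) = -3 - (-3 + S)*(6 + a)
k(h, j) = 3 - 1/h
k(w(-2, -8), -173) + 49759 = (3 - 1/(15 - 6*(-8) + 3*(-2) - 1*(-8)*(-2))) + 49759 = (3 - 1/(15 + 48 - 6 - 16)) + 49759 = (3 - 1/41) + 49759 = 122/41 + 49759 = 2040241/41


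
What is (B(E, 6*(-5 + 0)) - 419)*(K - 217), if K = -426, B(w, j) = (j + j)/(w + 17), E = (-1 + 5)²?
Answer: 2976447/11 ≈ 2.7059e+5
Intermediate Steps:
E = 16 (E = 4² = 16)
B(w, j) = 2*j/(17 + w) (B(w, j) = (2*j)/(17 + w) = 2*j/(17 + w))
(B(E, 6*(-5 + 0)) - 419)*(K - 217) = (2*(6*(-5 + 0))/(17 + 16) - 419)*(-426 - 217) = (2*(6*(-5))/33 - 419)*(-643) = (2*(-30)*(1/33) - 419)*(-643) = (-20/11 - 419)*(-643) = -4629/11*(-643) = 2976447/11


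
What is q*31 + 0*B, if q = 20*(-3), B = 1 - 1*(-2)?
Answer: -1860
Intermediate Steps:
B = 3 (B = 1 + 2 = 3)
q = -60
q*31 + 0*B = -60*31 + 0*3 = -1860 + 0 = -1860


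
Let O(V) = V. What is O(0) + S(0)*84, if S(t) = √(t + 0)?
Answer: 0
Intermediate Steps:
S(t) = √t
O(0) + S(0)*84 = 0 + √0*84 = 0 + 0*84 = 0 + 0 = 0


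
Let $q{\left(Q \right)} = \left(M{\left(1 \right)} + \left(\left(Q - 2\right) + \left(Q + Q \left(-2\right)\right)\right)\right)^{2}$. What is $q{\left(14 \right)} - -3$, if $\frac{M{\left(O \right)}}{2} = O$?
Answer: $3$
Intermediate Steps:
$M{\left(O \right)} = 2 O$
$q{\left(Q \right)} = 0$ ($q{\left(Q \right)} = \left(2 \cdot 1 + \left(\left(Q - 2\right) + \left(Q + Q \left(-2\right)\right)\right)\right)^{2} = \left(2 + \left(\left(-2 + Q\right) + \left(Q - 2 Q\right)\right)\right)^{2} = \left(2 + \left(\left(-2 + Q\right) - Q\right)\right)^{2} = \left(2 - 2\right)^{2} = 0^{2} = 0$)
$q{\left(14 \right)} - -3 = 0 - -3 = 0 + 3 = 3$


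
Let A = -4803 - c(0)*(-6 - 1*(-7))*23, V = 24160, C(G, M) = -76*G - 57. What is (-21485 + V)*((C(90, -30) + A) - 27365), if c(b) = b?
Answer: -104498875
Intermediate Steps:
C(G, M) = -57 - 76*G
A = -4803 (A = -4803 - 0*(-6 - 1*(-7))*23 = -4803 - 0*(-6 + 7)*23 = -4803 - 0*1*23 = -4803 - 0*23 = -4803 - 1*0 = -4803 + 0 = -4803)
(-21485 + V)*((C(90, -30) + A) - 27365) = (-21485 + 24160)*(((-57 - 76*90) - 4803) - 27365) = 2675*(((-57 - 6840) - 4803) - 27365) = 2675*((-6897 - 4803) - 27365) = 2675*(-11700 - 27365) = 2675*(-39065) = -104498875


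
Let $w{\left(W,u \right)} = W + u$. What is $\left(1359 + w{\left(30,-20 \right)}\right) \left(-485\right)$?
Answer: $-663965$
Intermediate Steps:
$\left(1359 + w{\left(30,-20 \right)}\right) \left(-485\right) = \left(1359 + \left(30 - 20\right)\right) \left(-485\right) = \left(1359 + 10\right) \left(-485\right) = 1369 \left(-485\right) = -663965$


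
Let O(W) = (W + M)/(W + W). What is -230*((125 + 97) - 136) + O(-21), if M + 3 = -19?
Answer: -830717/42 ≈ -19779.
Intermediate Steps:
M = -22 (M = -3 - 19 = -22)
O(W) = (-22 + W)/(2*W) (O(W) = (W - 22)/(W + W) = (-22 + W)/((2*W)) = (-22 + W)*(1/(2*W)) = (-22 + W)/(2*W))
-230*((125 + 97) - 136) + O(-21) = -230*((125 + 97) - 136) + (1/2)*(-22 - 21)/(-21) = -230*(222 - 136) + (1/2)*(-1/21)*(-43) = -230*86 + 43/42 = -19780 + 43/42 = -830717/42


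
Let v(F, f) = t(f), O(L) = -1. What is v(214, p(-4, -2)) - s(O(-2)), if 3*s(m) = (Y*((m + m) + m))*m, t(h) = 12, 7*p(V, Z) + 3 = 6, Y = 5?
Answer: 7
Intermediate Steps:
p(V, Z) = 3/7 (p(V, Z) = -3/7 + (⅐)*6 = -3/7 + 6/7 = 3/7)
s(m) = 5*m² (s(m) = ((5*((m + m) + m))*m)/3 = ((5*(2*m + m))*m)/3 = ((5*(3*m))*m)/3 = ((15*m)*m)/3 = (15*m²)/3 = 5*m²)
v(F, f) = 12
v(214, p(-4, -2)) - s(O(-2)) = 12 - 5*(-1)² = 12 - 5 = 7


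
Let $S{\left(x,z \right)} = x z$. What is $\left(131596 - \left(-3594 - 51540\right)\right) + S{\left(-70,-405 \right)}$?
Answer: $215080$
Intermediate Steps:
$\left(131596 - \left(-3594 - 51540\right)\right) + S{\left(-70,-405 \right)} = \left(131596 - \left(-3594 - 51540\right)\right) - -28350 = \left(131596 - -55134\right) + 28350 = \left(131596 + 55134\right) + 28350 = 186730 + 28350 = 215080$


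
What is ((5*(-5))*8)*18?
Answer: -3600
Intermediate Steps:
((5*(-5))*8)*18 = -25*8*18 = -200*18 = -3600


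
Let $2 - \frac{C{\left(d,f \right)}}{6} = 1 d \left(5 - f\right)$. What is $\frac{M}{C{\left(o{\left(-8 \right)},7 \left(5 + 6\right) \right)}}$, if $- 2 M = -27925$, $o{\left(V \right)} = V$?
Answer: $- \frac{27925}{6888} \approx -4.0542$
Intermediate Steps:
$M = \frac{27925}{2}$ ($M = \left(- \frac{1}{2}\right) \left(-27925\right) = \frac{27925}{2} \approx 13963.0$)
$C{\left(d,f \right)} = 12 - 6 d \left(5 - f\right)$ ($C{\left(d,f \right)} = 12 - 6 \cdot 1 d \left(5 - f\right) = 12 - 6 d \left(5 - f\right)$)
$\frac{M}{C{\left(o{\left(-8 \right)},7 \left(5 + 6\right) \right)}} = \frac{27925}{2 \left(12 - -240 + 6 \left(-8\right) 7 \left(5 + 6\right)\right)} = \frac{27925}{2 \left(12 + 240 + 6 \left(-8\right) 7 \cdot 11\right)} = \frac{27925}{2 \left(12 + 240 + 6 \left(-8\right) 77\right)} = \frac{27925}{2 \left(12 + 240 - 3696\right)} = \frac{27925}{2 \left(-3444\right)} = \frac{27925}{2} \left(- \frac{1}{3444}\right) = - \frac{27925}{6888}$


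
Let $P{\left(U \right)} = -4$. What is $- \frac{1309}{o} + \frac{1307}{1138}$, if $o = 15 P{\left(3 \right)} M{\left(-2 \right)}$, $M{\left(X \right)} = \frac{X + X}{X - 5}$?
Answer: $\frac{5370587}{136560} \approx 39.328$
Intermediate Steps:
$M{\left(X \right)} = \frac{2 X}{-5 + X}$
$o = - \frac{240}{7}$ ($o = 15 \left(-4\right) 2 \left(-2\right) \frac{1}{-5 - 2} = - 60 \cdot 2 \left(-2\right) \frac{1}{-7} = - 60 \cdot 2 \left(-2\right) \left(- \frac{1}{7}\right) = \left(-60\right) \frac{4}{7} = - \frac{240}{7} \approx -34.286$)
$- \frac{1309}{o} + \frac{1307}{1138} = - \frac{1309}{- \frac{240}{7}} + \frac{1307}{1138} = \left(-1309\right) \left(- \frac{7}{240}\right) + 1307 \cdot \frac{1}{1138} = \frac{9163}{240} + \frac{1307}{1138} = \frac{5370587}{136560}$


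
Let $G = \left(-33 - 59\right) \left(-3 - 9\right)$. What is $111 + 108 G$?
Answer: $119343$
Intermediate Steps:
$G = 1104$ ($G = \left(-92\right) \left(-12\right) = 1104$)
$111 + 108 G = 111 + 108 \cdot 1104 = 111 + 119232 = 119343$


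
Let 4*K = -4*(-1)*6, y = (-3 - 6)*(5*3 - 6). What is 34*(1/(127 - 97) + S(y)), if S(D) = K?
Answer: 3077/15 ≈ 205.13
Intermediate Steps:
y = -81 (y = -9*(15 - 6) = -9*9 = -81)
K = 6 (K = (-4*(-1)*6)/4 = (4*6)/4 = (¼)*24 = 6)
S(D) = 6
34*(1/(127 - 97) + S(y)) = 34*(1/(127 - 97) + 6) = 34*(1/30 + 6) = 34*(181/30) = 3077/15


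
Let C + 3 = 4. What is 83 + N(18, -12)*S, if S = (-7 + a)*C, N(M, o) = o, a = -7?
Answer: 251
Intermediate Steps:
C = 1 (C = -3 + 4 = 1)
S = -14 (S = (-7 - 7)*1 = -14*1 = -14)
83 + N(18, -12)*S = 83 - 12*(-14) = 83 + 168 = 251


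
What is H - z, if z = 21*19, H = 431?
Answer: 32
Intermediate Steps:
z = 399
H - z = 431 - 1*399 = 431 - 399 = 32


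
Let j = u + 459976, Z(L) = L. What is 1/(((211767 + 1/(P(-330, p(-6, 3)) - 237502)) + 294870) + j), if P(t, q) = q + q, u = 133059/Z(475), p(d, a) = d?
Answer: 112819150/109084060413801 ≈ 1.0342e-6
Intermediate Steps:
u = 133059/475 ≈ 280.12
P(t, q) = 2*q
j = 218621659/475 (j = 133059/475 + 459976 = 218621659/475 ≈ 4.6026e+5)
1/(((211767 + 1/(P(-330, p(-6, 3)) - 237502)) + 294870) + j) = 1/(((211767 + 1/(2*(-6) - 237502)) + 294870) + 218621659/475) = 1/(((211767 + 1/(-12 - 237502)) + 294870) + 218621659/475) = 1/(((211767 + 1/(-237514)) + 294870) + 218621659/475) = 1/(((211767 - 1/237514) + 294870) + 218621659/475) = 1/((50297627237/237514 + 294870) + 218621659/475) = 1/(120333380417/237514 + 218621659/475) = 1/(109084060413801/112819150) = 112819150/109084060413801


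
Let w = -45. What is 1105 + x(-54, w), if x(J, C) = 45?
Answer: 1150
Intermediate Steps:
1105 + x(-54, w) = 1105 + 45 = 1150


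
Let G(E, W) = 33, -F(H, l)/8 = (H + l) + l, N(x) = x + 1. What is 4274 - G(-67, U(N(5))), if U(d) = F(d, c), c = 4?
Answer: 4241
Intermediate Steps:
N(x) = 1 + x
F(H, l) = -16*l - 8*H (F(H, l) = -8*((H + l) + l) = -8*(H + 2*l) = -16*l - 8*H)
U(d) = -64 - 8*d (U(d) = -16*4 - 8*d = -64 - 8*d)
4274 - G(-67, U(N(5))) = 4274 - 1*33 = 4274 - 33 = 4241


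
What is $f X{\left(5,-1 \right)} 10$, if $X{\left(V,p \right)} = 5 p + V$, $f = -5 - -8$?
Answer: $0$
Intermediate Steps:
$f = 3$ ($f = -5 + 8 = 3$)
$X{\left(V,p \right)} = V + 5 p$
$f X{\left(5,-1 \right)} 10 = 3 \left(5 + 5 \left(-1\right)\right) 10 = 3 \left(5 - 5\right) 10 = 3 \cdot 0 \cdot 10 = 0 \cdot 10 = 0$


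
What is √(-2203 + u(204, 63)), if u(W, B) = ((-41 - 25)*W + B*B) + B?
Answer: I*√11635 ≈ 107.87*I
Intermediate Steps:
u(W, B) = B + B² - 66*W (u(W, B) = (-66*W + B²) + B = (B² - 66*W) + B = B + B² - 66*W)
√(-2203 + u(204, 63)) = √(-2203 + (63 + 63² - 66*204)) = √(-2203 + (63 + 3969 - 13464)) = √(-2203 - 9432) = √(-11635) = I*√11635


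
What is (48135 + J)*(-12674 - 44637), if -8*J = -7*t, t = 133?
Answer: -22122676421/8 ≈ -2.7653e+9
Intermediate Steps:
J = 931/8 (J = -(-7)*133/8 = -⅛*(-931) = 931/8 ≈ 116.38)
(48135 + J)*(-12674 - 44637) = (48135 + 931/8)*(-12674 - 44637) = (386011/8)*(-57311) = -22122676421/8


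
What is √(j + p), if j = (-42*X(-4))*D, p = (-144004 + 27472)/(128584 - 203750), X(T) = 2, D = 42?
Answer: 3*I*√66833666/413 ≈ 59.384*I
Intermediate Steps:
p = 4482/2891 (p = -116532/(-75166) = -116532*(-1/75166) = 4482/2891 ≈ 1.5503)
j = -3528 (j = -42*2*42 = -84*42 = -3528)
√(j + p) = √(-3528 + 4482/2891) = √(-10194966/2891) = 3*I*√66833666/413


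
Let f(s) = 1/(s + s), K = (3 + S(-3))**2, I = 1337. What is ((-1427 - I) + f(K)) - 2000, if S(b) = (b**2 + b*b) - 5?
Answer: -2439167/512 ≈ -4764.0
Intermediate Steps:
S(b) = -5 + 2*b**2 (S(b) = (b**2 + b**2) - 5 = 2*b**2 - 5 = -5 + 2*b**2)
K = 256 (K = (3 + (-5 + 2*(-3)**2))**2 = (3 + (-5 + 2*9))**2 = (3 + (-5 + 18))**2 = (3 + 13)**2 = 16**2 = 256)
f(s) = 1/(2*s)
((-1427 - I) + f(K)) - 2000 = ((-1427 - 1*1337) + (1/2)/256) - 2000 = ((-1427 - 1337) + (1/2)*(1/256)) - 2000 = (-2764 + 1/512) - 2000 = -1415167/512 - 2000 = -2439167/512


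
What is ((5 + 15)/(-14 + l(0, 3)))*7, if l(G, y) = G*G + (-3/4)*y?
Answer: -112/13 ≈ -8.6154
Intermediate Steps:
l(G, y) = G² - 3*y/4 (l(G, y) = G² + (-3*¼)*y = G² - 3*y/4)
((5 + 15)/(-14 + l(0, 3)))*7 = ((5 + 15)/(-14 + (0² - ¾*3)))*7 = (20/(-14 + (0 - 9/4)))*7 = (20/(-14 - 9/4))*7 = (20/(-65/4))*7 = (20*(-4/65))*7 = -16/13*7 = -112/13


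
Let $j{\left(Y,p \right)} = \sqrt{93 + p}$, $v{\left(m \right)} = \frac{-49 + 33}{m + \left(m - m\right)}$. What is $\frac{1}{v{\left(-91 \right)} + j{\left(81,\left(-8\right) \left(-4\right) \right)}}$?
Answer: $- \frac{1456}{1034869} + \frac{41405 \sqrt{5}}{1034869} \approx 0.088058$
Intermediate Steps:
$v{\left(m \right)} = - \frac{16}{m}$ ($v{\left(m \right)} = - \frac{16}{m + 0} = - \frac{16}{m}$)
$\frac{1}{v{\left(-91 \right)} + j{\left(81,\left(-8\right) \left(-4\right) \right)}} = \frac{1}{- \frac{16}{-91} + \sqrt{93 - -32}} = \frac{1}{\left(-16\right) \left(- \frac{1}{91}\right) + \sqrt{93 + 32}} = \frac{1}{\frac{16}{91} + \sqrt{125}} = \frac{1}{\frac{16}{91} + 5 \sqrt{5}}$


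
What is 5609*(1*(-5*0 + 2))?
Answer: 11218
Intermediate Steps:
5609*(1*(-5*0 + 2)) = 5609*(1*(0 + 2)) = 5609*(1*2) = 5609*2 = 11218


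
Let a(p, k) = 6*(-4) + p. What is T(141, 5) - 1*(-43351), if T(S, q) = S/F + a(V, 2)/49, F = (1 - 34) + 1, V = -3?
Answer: 67966595/1568 ≈ 43346.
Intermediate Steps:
a(p, k) = -24 + p
F = -32 (F = -33 + 1 = -32)
T(S, q) = -27/49 - S/32 (T(S, q) = S/(-32) + (-24 - 3)/49 = S*(-1/32) - 27*1/49 = -S/32 - 27/49 = -27/49 - S/32)
T(141, 5) - 1*(-43351) = (-27/49 - 1/32*141) - 1*(-43351) = (-27/49 - 141/32) + 43351 = -7773/1568 + 43351 = 67966595/1568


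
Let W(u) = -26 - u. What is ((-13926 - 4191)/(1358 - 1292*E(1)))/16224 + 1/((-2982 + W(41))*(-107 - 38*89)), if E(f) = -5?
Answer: -21400122245/149923422587328 ≈ -0.00014274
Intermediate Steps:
((-13926 - 4191)/(1358 - 1292*E(1)))/16224 + 1/((-2982 + W(41))*(-107 - 38*89)) = ((-13926 - 4191)/(1358 - 1292*(-5)))/16224 + 1/((-2982 + (-26 - 1*41))*(-107 - 38*89)) = -18117/(1358 + 6460)*(1/16224) + 1/((-2982 + (-26 - 41))*(-107 - 3382)) = -18117/7818*(1/16224) + 1/(-2982 - 67*(-3489)) = -18117*1/7818*(1/16224) - 1/3489/(-3049) = -6039/2606*1/16224 - 1/3049*(-1/3489) = -2013/14093248 + 1/10637961 = -21400122245/149923422587328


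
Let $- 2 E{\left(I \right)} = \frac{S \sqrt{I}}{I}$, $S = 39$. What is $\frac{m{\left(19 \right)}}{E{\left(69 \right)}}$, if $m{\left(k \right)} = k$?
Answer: $- \frac{38 \sqrt{69}}{39} \approx -8.0936$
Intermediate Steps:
$E{\left(I \right)} = - \frac{39}{2 \sqrt{I}}$ ($E{\left(I \right)} = - \frac{39 \sqrt{I} \frac{1}{I}}{2} = - \frac{39 \frac{1}{\sqrt{I}}}{2} = - \frac{39}{2 \sqrt{I}}$)
$\frac{m{\left(19 \right)}}{E{\left(69 \right)}} = \frac{19}{\left(- \frac{39}{2}\right) \frac{1}{\sqrt{69}}} = \frac{19}{\left(- \frac{39}{2}\right) \frac{\sqrt{69}}{69}} = \frac{19}{\left(- \frac{13}{46}\right) \sqrt{69}} = 19 \left(- \frac{2 \sqrt{69}}{39}\right) = - \frac{38 \sqrt{69}}{39}$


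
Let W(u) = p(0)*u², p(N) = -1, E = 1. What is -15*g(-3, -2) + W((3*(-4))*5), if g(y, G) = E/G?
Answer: -7185/2 ≈ -3592.5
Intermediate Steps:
g(y, G) = 1/G
W(u) = -u²
-15*g(-3, -2) + W((3*(-4))*5) = -15/(-2) - ((3*(-4))*5)² = -15*(-½) - (-12*5)² = 15/2 - 1*(-60)² = 15/2 - 1*3600 = 15/2 - 3600 = -7185/2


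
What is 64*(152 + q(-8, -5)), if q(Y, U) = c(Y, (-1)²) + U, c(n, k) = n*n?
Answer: 13504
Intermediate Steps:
c(n, k) = n²
q(Y, U) = U + Y² (q(Y, U) = Y² + U = U + Y²)
64*(152 + q(-8, -5)) = 64*(152 + (-5 + (-8)²)) = 64*(152 + (-5 + 64)) = 64*(152 + 59) = 64*211 = 13504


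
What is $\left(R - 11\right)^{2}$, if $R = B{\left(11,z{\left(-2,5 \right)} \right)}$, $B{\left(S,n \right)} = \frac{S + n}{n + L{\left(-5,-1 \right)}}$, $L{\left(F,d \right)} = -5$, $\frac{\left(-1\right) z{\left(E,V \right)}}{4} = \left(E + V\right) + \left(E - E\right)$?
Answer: $\frac{34596}{289} \approx 119.71$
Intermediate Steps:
$z{\left(E,V \right)} = - 4 E - 4 V$ ($z{\left(E,V \right)} = - 4 \left(\left(E + V\right) + \left(E - E\right)\right) = - 4 \left(\left(E + V\right) + 0\right) = - 4 \left(E + V\right) = - 4 E - 4 V$)
$B{\left(S,n \right)} = \frac{S + n}{-5 + n}$ ($B{\left(S,n \right)} = \frac{S + n}{n - 5} = \frac{S + n}{-5 + n}$)
$R = \frac{1}{17}$ ($R = \frac{11 - 12}{-5 - 12} = \frac{1}{-17} \left(-1\right) = \left(- \frac{1}{17}\right) \left(-1\right) = \frac{1}{17} \approx 0.058824$)
$\left(R - 11\right)^{2} = \left(\frac{1}{17} - 11\right)^{2} = \left(- \frac{186}{17}\right)^{2} = \frac{34596}{289}$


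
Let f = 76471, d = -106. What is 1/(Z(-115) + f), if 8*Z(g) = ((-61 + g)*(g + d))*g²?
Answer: 1/64376421 ≈ 1.5534e-8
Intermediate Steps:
Z(g) = g²*(-106 + g)*(-61 + g)/8 (Z(g) = (((-61 + g)*(g - 106))*g²)/8 = (((-61 + g)*(-106 + g))*g²)/8 = (((-106 + g)*(-61 + g))*g²)/8 = (g²*(-106 + g)*(-61 + g))/8 = g²*(-106 + g)*(-61 + g)/8)
1/(Z(-115) + f) = 1/((⅛)*(-115)²*(6466 + (-115)² - 167*(-115)) + 76471) = 1/((⅛)*13225*(6466 + 13225 + 19205) + 76471) = 1/((⅛)*13225*38896 + 76471) = 1/(64299950 + 76471) = 1/64376421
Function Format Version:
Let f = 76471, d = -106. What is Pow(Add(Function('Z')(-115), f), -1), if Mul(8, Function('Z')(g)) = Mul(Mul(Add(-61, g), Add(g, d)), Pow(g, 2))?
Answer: Rational(1, 64376421) ≈ 1.5534e-8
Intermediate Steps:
Function('Z')(g) = Mul(Rational(1, 8), Pow(g, 2), Add(-106, g), Add(-61, g)) (Function('Z')(g) = Mul(Rational(1, 8), Mul(Mul(Add(-61, g), Add(g, -106)), Pow(g, 2))) = Mul(Rational(1, 8), Mul(Mul(Add(-61, g), Add(-106, g)), Pow(g, 2))) = Mul(Rational(1, 8), Mul(Mul(Add(-106, g), Add(-61, g)), Pow(g, 2))) = Mul(Rational(1, 8), Mul(Pow(g, 2), Add(-106, g), Add(-61, g))) = Mul(Rational(1, 8), Pow(g, 2), Add(-106, g), Add(-61, g)))
Pow(Add(Function('Z')(-115), f), -1) = Pow(Add(Mul(Rational(1, 8), Pow(-115, 2), Add(6466, Pow(-115, 2), Mul(-167, -115))), 76471), -1) = Pow(Add(Mul(Rational(1, 8), 13225, Add(6466, 13225, 19205)), 76471), -1) = Pow(Add(Mul(Rational(1, 8), 13225, 38896), 76471), -1) = Pow(Add(64299950, 76471), -1) = Pow(64376421, -1) = Rational(1, 64376421)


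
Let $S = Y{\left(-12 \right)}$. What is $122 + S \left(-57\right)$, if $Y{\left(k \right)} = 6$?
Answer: $-220$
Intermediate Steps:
$S = 6$
$122 + S \left(-57\right) = 122 + 6 \left(-57\right) = 122 - 342 = -220$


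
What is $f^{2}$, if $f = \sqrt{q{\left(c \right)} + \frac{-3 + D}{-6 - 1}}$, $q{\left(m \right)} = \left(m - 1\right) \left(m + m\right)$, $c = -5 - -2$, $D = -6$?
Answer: $\frac{177}{7} \approx 25.286$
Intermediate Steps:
$c = -3$ ($c = -5 + 2 = -3$)
$q{\left(m \right)} = 2 m \left(-1 + m\right)$ ($q{\left(m \right)} = \left(-1 + m\right) 2 m = 2 m \left(-1 + m\right)$)
$f = \frac{\sqrt{1239}}{7}$ ($f = \sqrt{2 \left(-3\right) \left(-1 - 3\right) + \frac{-3 - 6}{-6 - 1}} = \sqrt{2 \left(-3\right) \left(-4\right) - \frac{9}{-7}} = \sqrt{24 - - \frac{9}{7}} = \sqrt{24 + \frac{9}{7}} = \sqrt{\frac{177}{7}} = \frac{\sqrt{1239}}{7} \approx 5.0285$)
$f^{2} = \left(\frac{\sqrt{1239}}{7}\right)^{2} = \frac{177}{7}$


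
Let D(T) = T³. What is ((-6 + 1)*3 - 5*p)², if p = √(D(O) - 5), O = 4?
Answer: 1700 + 150*√59 ≈ 2852.2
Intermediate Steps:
p = √59 (p = √(4³ - 5) = √(64 - 5) = √59 ≈ 7.6811)
((-6 + 1)*3 - 5*p)² = ((-6 + 1)*3 - 5*√59)² = (-5*3 - 5*√59)² = (-15 - 5*√59)²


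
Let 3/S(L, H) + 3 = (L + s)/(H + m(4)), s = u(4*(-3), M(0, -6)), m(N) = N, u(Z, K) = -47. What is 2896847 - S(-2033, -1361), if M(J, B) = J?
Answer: 5767626448/1991 ≈ 2.8968e+6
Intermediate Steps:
s = -47
S(L, H) = 3/(-3 + (-47 + L)/(4 + H)) (S(L, H) = 3/(-3 + (L - 47)/(H + 4)) = 3/(-3 + (-47 + L)/(4 + H)))
2896847 - S(-2033, -1361) = 2896847 - 3*(-4 - 1*(-1361))/(59 - 1*(-2033) + 3*(-1361)) = 2896847 - 3*(-4 + 1361)/(59 + 2033 - 4083) = 2896847 - 3*1357/(-1991) = 2896847 - 3*(-1)*1357/1991 = 2896847 - 1*(-4071/1991) = 2896847 + 4071/1991 = 5767626448/1991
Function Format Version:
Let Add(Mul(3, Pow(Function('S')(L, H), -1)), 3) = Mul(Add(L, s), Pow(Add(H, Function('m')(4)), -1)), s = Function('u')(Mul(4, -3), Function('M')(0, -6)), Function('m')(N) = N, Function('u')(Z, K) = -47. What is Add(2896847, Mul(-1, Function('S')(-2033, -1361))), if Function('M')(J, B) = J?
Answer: Rational(5767626448, 1991) ≈ 2.8968e+6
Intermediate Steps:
s = -47
Function('S')(L, H) = Mul(3, Pow(Add(-3, Mul(Pow(Add(4, H), -1), Add(-47, L))), -1)) (Function('S')(L, H) = Mul(3, Pow(Add(-3, Mul(Add(L, -47), Pow(Add(H, 4), -1))), -1)) = Mul(3, Pow(Add(-3, Mul(Add(-47, L), Pow(Add(4, H), -1))), -1)) = Mul(3, Pow(Add(-3, Mul(Pow(Add(4, H), -1), Add(-47, L))), -1)))
Add(2896847, Mul(-1, Function('S')(-2033, -1361))) = Add(2896847, Mul(-1, Mul(3, Pow(Add(59, Mul(-1, -2033), Mul(3, -1361)), -1), Add(-4, Mul(-1, -1361))))) = Add(2896847, Mul(-1, Mul(3, Pow(Add(59, 2033, -4083), -1), Add(-4, 1361)))) = Add(2896847, Mul(-1, Mul(3, Pow(-1991, -1), 1357))) = Add(2896847, Mul(-1, Mul(3, Rational(-1, 1991), 1357))) = Add(2896847, Mul(-1, Rational(-4071, 1991))) = Add(2896847, Rational(4071, 1991)) = Rational(5767626448, 1991)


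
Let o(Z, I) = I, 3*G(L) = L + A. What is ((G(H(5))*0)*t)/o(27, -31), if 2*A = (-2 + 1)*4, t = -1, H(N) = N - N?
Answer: 0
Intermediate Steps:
H(N) = 0
A = -2 (A = ((-2 + 1)*4)/2 = (-1*4)/2 = (1/2)*(-4) = -2)
G(L) = -2/3 + L/3 (G(L) = (L - 2)/3 = (-2 + L)/3 = -2/3 + L/3)
((G(H(5))*0)*t)/o(27, -31) = (((-2/3 + (1/3)*0)*0)*(-1))/(-31) = (((-2/3 + 0)*0)*(-1))*(-1/31) = (-2/3*0*(-1))*(-1/31) = (0*(-1))*(-1/31) = 0*(-1/31) = 0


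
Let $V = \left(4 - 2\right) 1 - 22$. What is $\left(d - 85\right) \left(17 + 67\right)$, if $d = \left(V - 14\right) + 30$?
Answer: $-7476$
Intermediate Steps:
$V = -20$ ($V = 2 \cdot 1 - 22 = 2 - 22 = -20$)
$d = -4$ ($d = \left(-20 - 14\right) + 30 = -34 + 30 = -4$)
$\left(d - 85\right) \left(17 + 67\right) = \left(-4 - 85\right) \left(17 + 67\right) = \left(-89\right) 84 = -7476$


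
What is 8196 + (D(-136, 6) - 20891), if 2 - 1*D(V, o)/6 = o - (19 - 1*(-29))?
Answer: -12431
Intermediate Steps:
D(V, o) = 300 - 6*o (D(V, o) = 12 - 6*(o - (19 - 1*(-29))) = 12 - 6*(o - (19 + 29)) = 12 - 6*(o - 1*48) = 12 - 6*(o - 48) = 12 - 6*(-48 + o) = 12 + (288 - 6*o) = 300 - 6*o)
8196 + (D(-136, 6) - 20891) = 8196 + ((300 - 6*6) - 20891) = 8196 + ((300 - 36) - 20891) = 8196 + (264 - 20891) = 8196 - 20627 = -12431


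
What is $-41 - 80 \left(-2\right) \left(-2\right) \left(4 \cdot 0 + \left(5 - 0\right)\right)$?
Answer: $-1641$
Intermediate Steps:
$-41 - 80 \left(-2\right) \left(-2\right) \left(4 \cdot 0 + \left(5 - 0\right)\right) = -41 - 80 \cdot 4 \left(0 + \left(5 + 0\right)\right) = -41 - 80 \cdot 4 \left(0 + 5\right) = -41 - 80 \cdot 4 \cdot 5 = -41 - 1600 = -1641$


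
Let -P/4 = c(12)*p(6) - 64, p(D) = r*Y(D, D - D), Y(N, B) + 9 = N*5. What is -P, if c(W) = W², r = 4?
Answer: 48128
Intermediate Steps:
Y(N, B) = -9 + 5*N (Y(N, B) = -9 + N*5 = -9 + 5*N)
p(D) = -36 + 20*D (p(D) = 4*(-9 + 5*D) = -36 + 20*D)
P = -48128 (P = -4*(12²*(-36 + 20*6) - 64) = -4*(144*(-36 + 120) - 64) = -4*(144*84 - 64) = -4*(12096 - 64) = -4*12032 = -48128)
-P = -1*(-48128) = 48128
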